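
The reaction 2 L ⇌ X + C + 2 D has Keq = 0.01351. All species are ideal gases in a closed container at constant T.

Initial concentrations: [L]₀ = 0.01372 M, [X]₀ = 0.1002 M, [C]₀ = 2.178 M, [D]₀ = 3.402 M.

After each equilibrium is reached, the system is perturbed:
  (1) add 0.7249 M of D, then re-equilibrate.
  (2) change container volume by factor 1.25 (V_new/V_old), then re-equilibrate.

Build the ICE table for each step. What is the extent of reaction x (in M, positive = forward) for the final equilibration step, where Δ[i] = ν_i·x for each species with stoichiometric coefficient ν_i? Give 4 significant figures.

Q₀ = 1.3418e+04 vs Keq = 0.01351 ⇒ Q>K, reverse
Step 1:
                   L          X          C          D
  I          0.01372     0.1002      2.178      3.402
  C           0.2003    -0.1002    -0.1002    -0.2003
  E           0.2141 2.9065e-05      2.078      3.202
  solve Keq expr → x = -0.1002; check Q = 0.01351
Then add 0.7249 M of D.
Step 2:
                   L          X          C          D
  I           0.2141 2.9065e-05      2.078      3.927
  C       1.9475e-05 -9.7373e-06 -9.7373e-06 -1.9475e-05
  E           0.2141 1.9328e-05      2.078      3.927
  solve Keq expr → x = -9.7373e-06; check Q = 0.01351
Then change container volume by factor 1.25 (V_new/V_old).
Step 3:
                   L          X          C          D
  I           0.1713 1.5462e-05      1.662      3.141
  C       -1.7385e-05 8.6923e-06 8.6923e-06 1.7385e-05
  E           0.1712 2.4155e-05      1.662      3.141
  solve Keq expr → x = 8.6923e-06; check Q = 0.01351

x = 8.6923e-06 M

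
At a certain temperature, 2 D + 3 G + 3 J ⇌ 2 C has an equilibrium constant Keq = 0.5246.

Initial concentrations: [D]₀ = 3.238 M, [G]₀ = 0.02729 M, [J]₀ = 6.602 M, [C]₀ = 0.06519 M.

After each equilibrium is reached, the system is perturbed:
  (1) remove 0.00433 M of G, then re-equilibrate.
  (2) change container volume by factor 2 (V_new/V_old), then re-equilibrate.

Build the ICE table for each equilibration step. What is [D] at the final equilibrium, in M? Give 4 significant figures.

Q₀ = 0.06931 vs Keq = 0.5246 ⇒ Q<K, forward
Step 1:
                   D          G          J          C
  I            3.238    0.02729      6.602    0.06519
  C        -0.008136    -0.0122    -0.0122   0.008136
  E             3.23    0.01509       6.59    0.07333
  solve Keq expr → x = 0.004068; check Q = 0.5246
Then remove 0.00433 M of G.
Step 2:
                   D          G          J          C
  I             3.23    0.01076       6.59    0.07333
  C         0.002633    0.00395    0.00395  -0.002633
  E            3.232    0.01471      6.594    0.07069
  solve Keq expr → x = -0.001317; check Q = 0.5246
Then change container volume by factor 2 (V_new/V_old).
Step 3:
                   D          G          J          C
  I            1.616   0.007353      3.297    0.03535
  C          0.01047    0.01571    0.01571   -0.01047
  E            1.627    0.02306      3.313    0.02488
  solve Keq expr → x = -0.005236; check Q = 0.5246

[D]_eq = 1.627 M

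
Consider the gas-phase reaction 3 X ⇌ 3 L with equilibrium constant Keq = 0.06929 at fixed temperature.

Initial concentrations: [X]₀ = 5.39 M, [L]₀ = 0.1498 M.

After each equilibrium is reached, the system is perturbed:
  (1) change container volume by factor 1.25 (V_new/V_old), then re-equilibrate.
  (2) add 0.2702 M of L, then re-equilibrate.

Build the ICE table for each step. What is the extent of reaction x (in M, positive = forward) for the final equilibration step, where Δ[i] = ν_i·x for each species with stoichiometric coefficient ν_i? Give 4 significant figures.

Q₀ = 2.1467e-05 vs Keq = 0.06929 ⇒ Q<K, forward
Step 1:
                    X           L
  Initial        5.39      0.1498
  Change       -1.463       1.463
  Equil         3.927       1.613
  solve Keq expr → x = 0.4877; check Q = 0.06929
Then change container volume by factor 1.25 (V_new/V_old).
Step 2:
                    X           L
  Initial       3.142        1.29
  Change            0           0
  Equil         3.142        1.29
  solve Keq expr → x = 0; check Q = 0.06929
Then add 0.2702 M of L.
Step 3:
                    X           L
  Initial       3.142       1.561
  Change       0.1915     -0.1915
  Equil         3.333       1.369
  solve Keq expr → x = -0.06384; check Q = 0.06929

x = -0.06384 M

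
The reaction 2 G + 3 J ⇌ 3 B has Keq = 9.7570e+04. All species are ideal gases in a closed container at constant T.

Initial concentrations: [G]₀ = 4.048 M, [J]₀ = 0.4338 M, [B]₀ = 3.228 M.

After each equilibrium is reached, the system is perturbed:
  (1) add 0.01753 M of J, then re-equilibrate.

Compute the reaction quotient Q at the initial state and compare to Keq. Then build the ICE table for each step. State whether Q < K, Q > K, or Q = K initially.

Q₀ = 25.14 vs Keq = 9.7570e+04 ⇒ Q<K, forward
Step 1:
                   G          J          B
  I            4.048     0.4338      3.228
  C          -0.2675    -0.4013     0.4013
  E             3.78    0.03249      3.629
  solve Keq expr → x = 0.1338; check Q = 9.7570e+04
Then add 0.01753 M of J.
Step 2:
                   G          J          B
  I             3.78    0.05002      3.629
  C         -0.01154   -0.01731    0.01731
  E            3.769    0.03271      3.647
  solve Keq expr → x = 0.005769; check Q = 9.7570e+04

Q₀ = 25.14; Q < K (proceeds forward)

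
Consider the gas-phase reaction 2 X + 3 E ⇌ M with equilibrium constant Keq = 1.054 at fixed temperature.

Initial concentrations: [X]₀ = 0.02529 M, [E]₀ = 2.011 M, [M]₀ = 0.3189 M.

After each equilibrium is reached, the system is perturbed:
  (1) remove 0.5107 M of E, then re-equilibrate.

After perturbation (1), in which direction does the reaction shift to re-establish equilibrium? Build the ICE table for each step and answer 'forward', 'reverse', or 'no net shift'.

Q₀ = 61.31 vs Keq = 1.054 ⇒ Q>K, reverse
Step 1:
                    X           E           M
  Initial     0.02529       2.011      0.3189
  Change       0.1258      0.1887    -0.06289
  Equil        0.1511         2.2       0.256
  solve Keq expr → x = -0.06289; check Q = 1.054
Then remove 0.5107 M of E.
Step 2:
                    X           E           M
  Initial      0.1511       1.689       0.256
  Change      0.04916     0.07374    -0.02458
  Equil        0.2002       1.763      0.2314
  solve Keq expr → x = -0.02458; check Q = 1.054

Direction: reverse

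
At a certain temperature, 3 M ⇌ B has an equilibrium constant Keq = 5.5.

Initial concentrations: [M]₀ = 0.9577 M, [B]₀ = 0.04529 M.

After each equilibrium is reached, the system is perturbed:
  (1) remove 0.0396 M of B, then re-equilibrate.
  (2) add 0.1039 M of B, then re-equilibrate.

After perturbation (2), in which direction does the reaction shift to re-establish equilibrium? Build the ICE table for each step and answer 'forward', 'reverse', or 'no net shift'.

Direction: reverse

Q₀ = 0.05156 vs Keq = 5.5 ⇒ Q<K, forward
Step 1:
                   M          B
  I           0.9577    0.04529
  C          -0.6026     0.2009
  E           0.3551     0.2462
  solve Keq expr → x = 0.2009; check Q = 5.5
Then remove 0.0396 M of B.
Step 2:
                   M          B
  I           0.3551     0.2066
  C         -0.01711   0.005703
  E           0.3379     0.2123
  solve Keq expr → x = 0.005703; check Q = 5.5
Then add 0.1039 M of B.
Step 3:
                   M          B
  I           0.3379     0.3162
  C          0.04219   -0.01406
  E           0.3801     0.3021
  solve Keq expr → x = -0.01406; check Q = 5.5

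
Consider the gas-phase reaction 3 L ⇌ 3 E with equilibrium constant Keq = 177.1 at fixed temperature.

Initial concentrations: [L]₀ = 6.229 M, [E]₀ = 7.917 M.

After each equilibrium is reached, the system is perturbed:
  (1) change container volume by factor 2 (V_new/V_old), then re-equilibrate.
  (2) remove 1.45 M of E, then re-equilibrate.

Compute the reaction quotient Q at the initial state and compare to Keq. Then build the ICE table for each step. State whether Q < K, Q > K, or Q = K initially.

Q₀ = 2.053; Q < K (proceeds forward)

Q₀ = 2.053 vs Keq = 177.1 ⇒ Q<K, forward
Step 1:
                   L          E
  init         6.229      7.917
  Δ           -4.091      4.091
  eq           2.138      12.01
  solve Keq expr → x = 1.364; check Q = 177.1
Then change container volume by factor 2 (V_new/V_old).
Step 2:
                   L          E
  init         1.069      6.004
  Δ                0          0
  eq           1.069      6.004
  solve Keq expr → x = 0; check Q = 177.1
Then remove 1.45 M of E.
Step 3:
                   L          E
  init         1.069      4.554
  Δ          -0.2192     0.2192
  eq          0.8499      4.773
  solve Keq expr → x = 0.07306; check Q = 177.1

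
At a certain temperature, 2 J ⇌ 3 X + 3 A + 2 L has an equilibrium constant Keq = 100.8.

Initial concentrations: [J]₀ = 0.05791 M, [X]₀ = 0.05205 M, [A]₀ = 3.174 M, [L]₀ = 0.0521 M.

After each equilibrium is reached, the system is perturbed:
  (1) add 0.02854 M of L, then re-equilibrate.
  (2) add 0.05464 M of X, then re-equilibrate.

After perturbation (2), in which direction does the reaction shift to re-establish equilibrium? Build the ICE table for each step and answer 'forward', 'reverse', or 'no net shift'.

Direction: reverse

Q₀ = 0.00365 vs Keq = 100.8 ⇒ Q<K, forward
Step 1:
                    J           X           A           L
  Initial     0.05791     0.05205       3.174      0.0521
  Change     -0.05483     0.08225     0.08225     0.05483
  Equil       0.00308      0.1343       3.256      0.1069
  solve Keq expr → x = 0.02742; check Q = 100.8
Then add 0.02854 M of L.
Step 2:
                    J           X           A           L
  Initial     0.00308      0.1343       3.256      0.1355
  Change   7.4981e-04   -0.001125   -0.001125 -7.4981e-04
  Equil       0.00383      0.1332       3.255      0.1347
  solve Keq expr → x = -3.7490e-04; check Q = 100.8
Then add 0.05464 M of X.
Step 3:
                    J           X           A           L
  Initial     0.00383      0.1878       3.255      0.1347
  Change     0.002293    -0.00344    -0.00344   -0.002293
  Equil      0.006123      0.1844       3.252      0.1324
  solve Keq expr → x = -0.001147; check Q = 100.8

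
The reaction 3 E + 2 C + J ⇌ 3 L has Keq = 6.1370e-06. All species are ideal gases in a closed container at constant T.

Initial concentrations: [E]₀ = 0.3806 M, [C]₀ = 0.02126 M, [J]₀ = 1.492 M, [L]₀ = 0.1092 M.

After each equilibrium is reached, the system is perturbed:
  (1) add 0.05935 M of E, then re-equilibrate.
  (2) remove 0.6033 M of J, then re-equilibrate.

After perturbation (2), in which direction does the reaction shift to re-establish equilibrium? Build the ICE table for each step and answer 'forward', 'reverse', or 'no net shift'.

Q₀ = 35.02 vs Keq = 6.1370e-06 ⇒ Q>K, reverse
Step 1:
                    E           C           J           L
  Initial      0.3806     0.02126       1.492      0.1092
  Change       0.1071      0.0714      0.0357     -0.1071
  Equil        0.4877     0.09266       1.528    0.002106
  solve Keq expr → x = -0.0357; check Q = 6.1370e-06
Then add 0.05935 M of E.
Step 2:
                    E           C           J           L
  Initial       0.547     0.09266       1.528    0.002106
  Change  -2.5226e-04 -1.6818e-04 -8.4088e-05  2.5226e-04
  Equil        0.5468     0.09249       1.528    0.002358
  solve Keq expr → x = 8.4088e-05; check Q = 6.1370e-06
Then remove 0.6033 M of J.
Step 3:
                    E           C           J           L
  Initial      0.5468     0.09249      0.9243    0.002358
  Change   3.5876e-04  2.3917e-04  1.1959e-04 -3.5876e-04
  Equil        0.5472     0.09273      0.9244    0.001999
  solve Keq expr → x = -1.1959e-04; check Q = 6.1370e-06

Direction: reverse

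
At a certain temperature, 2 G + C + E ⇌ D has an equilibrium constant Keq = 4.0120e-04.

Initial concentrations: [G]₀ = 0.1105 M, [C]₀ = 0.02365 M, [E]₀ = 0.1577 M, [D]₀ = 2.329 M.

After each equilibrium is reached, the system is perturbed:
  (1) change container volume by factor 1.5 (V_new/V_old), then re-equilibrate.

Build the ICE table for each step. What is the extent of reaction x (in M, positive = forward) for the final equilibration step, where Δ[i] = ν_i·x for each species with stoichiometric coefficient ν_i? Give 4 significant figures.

Q₀ = 5.1143e+04 vs Keq = 4.0120e-04 ⇒ Q>K, reverse
Step 1:
                   G          C          E          D
  Initial     0.1105    0.02365     0.1577      2.329
  Change        4.56       2.28       2.28      -2.28
  Equil         4.67      2.304      2.438    0.04913
  solve Keq expr → x = -2.28; check Q = 4.0120e-04
Then change container volume by factor 1.5 (V_new/V_old).
Step 2:
                   G          C          E          D
  Initial      3.113      1.536      1.625    0.03276
  Change     0.04496    0.02248    0.02248   -0.02248
  Equil        3.158      1.558      1.648    0.01027
  solve Keq expr → x = -0.02248; check Q = 4.0120e-04

x = -0.02248 M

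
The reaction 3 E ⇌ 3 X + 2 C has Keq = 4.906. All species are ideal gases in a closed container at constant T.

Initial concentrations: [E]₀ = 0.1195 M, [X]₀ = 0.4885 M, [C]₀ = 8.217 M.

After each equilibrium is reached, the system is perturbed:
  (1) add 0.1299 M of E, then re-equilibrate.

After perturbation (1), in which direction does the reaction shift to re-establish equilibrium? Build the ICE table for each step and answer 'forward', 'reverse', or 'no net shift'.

Q₀ = 4612 vs Keq = 4.906 ⇒ Q>K, reverse
Step 1:
                   E          X          C
  Initial     0.1195     0.4885      8.217
  Change      0.3074    -0.3074    -0.2049
  Equil       0.4269     0.1811      8.012
  solve Keq expr → x = -0.1025; check Q = 4.906
Then add 0.1299 M of E.
Step 2:
                   E          X          C
  Initial     0.5568     0.1811      8.012
  Change    -0.03837    0.03837    0.02558
  Equil       0.5184     0.2195      8.038
  solve Keq expr → x = 0.01279; check Q = 4.906

Direction: forward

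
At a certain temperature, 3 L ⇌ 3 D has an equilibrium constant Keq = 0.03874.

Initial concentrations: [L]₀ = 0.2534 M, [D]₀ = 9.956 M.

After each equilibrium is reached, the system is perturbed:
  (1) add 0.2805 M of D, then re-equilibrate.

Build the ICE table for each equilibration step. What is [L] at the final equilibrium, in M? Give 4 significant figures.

Q₀ = 6.0651e+04 vs Keq = 0.03874 ⇒ Q>K, reverse
Step 1:
                    L           D
  Initial      0.2534       9.956
  Change        7.375      -7.375
  Equil         7.628       2.581
  solve Keq expr → x = -2.458; check Q = 0.03874
Then add 0.2805 M of D.
Step 2:
                    L           D
  Initial       7.628       2.862
  Change       0.2096     -0.2096
  Equil         7.838       2.652
  solve Keq expr → x = -0.06986; check Q = 0.03874

[L]_eq = 7.838 M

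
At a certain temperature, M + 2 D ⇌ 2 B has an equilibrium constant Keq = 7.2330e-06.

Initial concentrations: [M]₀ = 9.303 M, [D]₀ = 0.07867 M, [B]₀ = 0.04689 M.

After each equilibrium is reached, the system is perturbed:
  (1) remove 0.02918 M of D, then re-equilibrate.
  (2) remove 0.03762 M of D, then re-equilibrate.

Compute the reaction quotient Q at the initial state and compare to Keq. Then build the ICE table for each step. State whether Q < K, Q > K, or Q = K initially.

Q₀ = 0.03819; Q > K (proceeds reverse)

Q₀ = 0.03819 vs Keq = 7.2330e-06 ⇒ Q>K, reverse
Step 1:
                    M           D           B
  I             9.303     0.07867     0.04689
  C           0.02293     0.04587    -0.04587
  E             9.326      0.1245    0.001023
  solve Keq expr → x = -0.02293; check Q = 7.2330e-06
Then remove 0.02918 M of D.
Step 2:
                    M           D           B
  I             9.326     0.09536    0.001023
  C        1.1885e-04  2.3770e-04 -2.3770e-04
  E             9.326     0.09559  7.8513e-04
  solve Keq expr → x = -1.1885e-04; check Q = 7.2330e-06
Then remove 0.03762 M of D.
Step 3:
                    M           D           B
  I             9.326     0.05797  7.8513e-04
  C        1.5323e-04  3.0646e-04 -3.0646e-04
  E             9.326     0.05828  4.7868e-04
  solve Keq expr → x = -1.5323e-04; check Q = 7.2330e-06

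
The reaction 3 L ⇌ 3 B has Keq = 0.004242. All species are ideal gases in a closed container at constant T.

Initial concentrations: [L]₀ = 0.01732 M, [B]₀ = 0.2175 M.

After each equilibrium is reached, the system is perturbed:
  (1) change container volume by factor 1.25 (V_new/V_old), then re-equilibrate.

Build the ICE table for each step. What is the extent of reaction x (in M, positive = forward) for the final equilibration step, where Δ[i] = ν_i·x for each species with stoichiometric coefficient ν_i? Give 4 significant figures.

x = 0 M

Q₀ = 1980 vs Keq = 0.004242 ⇒ Q>K, reverse
Step 1:
                    L           B
  I           0.01732      0.2175
  C            0.1848     -0.1848
  E            0.2021     0.03272
  solve Keq expr → x = -0.06159; check Q = 0.004242
Then change container volume by factor 1.25 (V_new/V_old).
Step 2:
                    L           B
  I            0.1617     0.02617
  C                 0           0
  E            0.1617     0.02617
  solve Keq expr → x = 0; check Q = 0.004242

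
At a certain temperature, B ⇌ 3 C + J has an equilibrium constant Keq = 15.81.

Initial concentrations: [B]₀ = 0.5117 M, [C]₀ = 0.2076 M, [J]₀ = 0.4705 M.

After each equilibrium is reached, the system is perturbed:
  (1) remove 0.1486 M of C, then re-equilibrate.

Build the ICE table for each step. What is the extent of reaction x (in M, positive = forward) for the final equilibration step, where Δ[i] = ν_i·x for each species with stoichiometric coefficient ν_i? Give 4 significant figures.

Q₀ = 0.008227 vs Keq = 15.81 ⇒ Q<K, forward
Step 1:
                   B          C          J
  init        0.5117     0.2076     0.4705
  Δ            -0.38       1.14       0.38
  eq          0.1317      1.348     0.8505
  solve Keq expr → x = 0.38; check Q = 15.81
Then remove 0.1486 M of C.
Step 2:
                   B          C          J
  init        0.1317      1.199     0.8505
  Δ         -0.02093    0.06278    0.02093
  eq          0.1107      1.262     0.8715
  solve Keq expr → x = 0.02093; check Q = 15.81

x = 0.02093 M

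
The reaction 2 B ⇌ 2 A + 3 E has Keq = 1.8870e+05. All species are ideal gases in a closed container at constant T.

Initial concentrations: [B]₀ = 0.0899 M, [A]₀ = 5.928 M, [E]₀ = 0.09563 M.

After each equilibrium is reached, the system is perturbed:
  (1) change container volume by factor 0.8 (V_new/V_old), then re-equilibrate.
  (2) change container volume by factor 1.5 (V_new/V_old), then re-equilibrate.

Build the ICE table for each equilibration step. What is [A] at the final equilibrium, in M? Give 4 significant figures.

Q₀ = 3.803 vs Keq = 1.8870e+05 ⇒ Q<K, forward
Step 1:
                    B           A           E
  Initial      0.0899       5.928     0.09563
  Change     -0.08839     0.08839      0.1326
  Equil       0.00151       6.016      0.2282
  solve Keq expr → x = 0.0442; check Q = 1.8870e+05
Then change container volume by factor 0.8 (V_new/V_old).
Step 2:
                    B           A           E
  Initial    0.001887        7.52      0.2853
  Change   7.3481e-04 -7.3481e-04   -0.001102
  Equil      0.002622        7.52      0.2842
  solve Keq expr → x = -3.6741e-04; check Q = 1.8870e+05
Then change container volume by factor 1.5 (V_new/V_old).
Step 3:
                    B           A           E
  Initial    0.001748       5.013      0.1894
  Change  -7.8753e-04  7.8753e-04    0.001181
  Equil    9.6065e-04       5.014      0.1906
  solve Keq expr → x = 3.9376e-04; check Q = 1.8870e+05

[A]_eq = 5.014 M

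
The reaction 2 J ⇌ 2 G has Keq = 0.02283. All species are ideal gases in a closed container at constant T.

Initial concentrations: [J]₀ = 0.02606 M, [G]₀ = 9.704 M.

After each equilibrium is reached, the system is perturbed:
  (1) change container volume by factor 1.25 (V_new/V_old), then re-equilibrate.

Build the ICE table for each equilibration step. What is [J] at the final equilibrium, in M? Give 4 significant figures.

Q₀ = 1.3866e+05 vs Keq = 0.02283 ⇒ Q>K, reverse
Step 1:
                    J           G
  init        0.02606       9.704
  Δ             8.427      -8.427
  eq            8.453       1.277
  solve Keq expr → x = -4.213; check Q = 0.02283
Then change container volume by factor 1.25 (V_new/V_old).
Step 2:
                    J           G
  init          6.762       1.022
  Δ                 0           0
  eq            6.762       1.022
  solve Keq expr → x = 0; check Q = 0.02283

[J]_eq = 6.762 M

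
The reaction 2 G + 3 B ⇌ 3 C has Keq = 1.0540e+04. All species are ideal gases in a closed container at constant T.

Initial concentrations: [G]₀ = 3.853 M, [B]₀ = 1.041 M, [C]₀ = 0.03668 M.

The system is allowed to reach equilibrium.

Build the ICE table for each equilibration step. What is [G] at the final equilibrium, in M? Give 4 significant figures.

[G]_eq = 3.174 M

Q₀ = 2.9467e-06 vs Keq = 1.0540e+04 ⇒ Q<K, forward
Step 1:
                   G          B          C
  Initial      3.853      1.041    0.03668
  Change     -0.6791     -1.019      1.019
  Equil        3.174    0.02229      1.055
  solve Keq expr → x = 0.3396; check Q = 1.0540e+04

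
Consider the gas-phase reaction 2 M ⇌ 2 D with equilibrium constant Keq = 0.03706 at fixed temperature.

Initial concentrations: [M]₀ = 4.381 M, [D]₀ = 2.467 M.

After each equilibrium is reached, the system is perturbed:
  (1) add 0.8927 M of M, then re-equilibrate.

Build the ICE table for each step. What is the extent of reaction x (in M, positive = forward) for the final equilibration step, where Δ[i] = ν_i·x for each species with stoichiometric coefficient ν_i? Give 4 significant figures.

Q₀ = 0.3171 vs Keq = 0.03706 ⇒ Q>K, reverse
Step 1:
                  M         D
  Initial     4.381     2.467
  Change      1.362    -1.362
  Equil       5.743     1.105
  solve Keq expr → x = -0.6808; check Q = 0.03706
Then add 0.8927 M of M.
Step 2:
                  M         D
  Initial     6.635     1.105
  Change    -0.1441    0.1441
  Equil       6.491      1.25
  solve Keq expr → x = 0.07206; check Q = 0.03706

x = 0.07206 M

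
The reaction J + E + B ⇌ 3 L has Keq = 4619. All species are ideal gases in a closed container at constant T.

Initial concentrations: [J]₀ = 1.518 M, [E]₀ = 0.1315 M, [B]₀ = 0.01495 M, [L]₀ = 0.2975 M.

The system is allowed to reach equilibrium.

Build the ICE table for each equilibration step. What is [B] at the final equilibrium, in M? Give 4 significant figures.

Q₀ = 8.823 vs Keq = 4619 ⇒ Q<K, forward
Step 1:
                  J         E         B         L
  init        1.518    0.1315   0.01495    0.2975
  Δ         -0.0149   -0.0149   -0.0149    0.0447
  eq          1.503    0.1166 4.9501e-05    0.3422
  solve Keq expr → x = 0.0149; check Q = 4619

[B]_eq = 4.9501e-05 M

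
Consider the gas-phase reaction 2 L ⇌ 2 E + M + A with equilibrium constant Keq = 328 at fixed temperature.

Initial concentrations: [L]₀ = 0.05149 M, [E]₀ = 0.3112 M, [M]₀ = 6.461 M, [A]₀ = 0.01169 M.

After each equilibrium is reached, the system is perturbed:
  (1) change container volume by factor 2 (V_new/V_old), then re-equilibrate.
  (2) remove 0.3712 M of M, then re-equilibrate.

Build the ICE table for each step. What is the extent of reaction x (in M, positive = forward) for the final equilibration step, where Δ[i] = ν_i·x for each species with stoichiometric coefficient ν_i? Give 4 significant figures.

x = 6.6564e-05 M

Q₀ = 2.759 vs Keq = 328 ⇒ Q<K, forward
Step 1:
                  L         E         M         A
  I         0.05149    0.3112     6.461   0.01169
  C        -0.04247   0.04247   0.02123   0.02123
  E        0.009022    0.3537     6.482   0.03292
  solve Keq expr → x = 0.02123; check Q = 328
Then change container volume by factor 2 (V_new/V_old).
Step 2:
                  L         E         M         A
  I        0.004511    0.1768     3.241   0.01646
  C       -0.002154  0.002154  0.001077  0.001077
  E        0.002357     0.179     3.242   0.01754
  solve Keq expr → x = 0.001077; check Q = 328
Then remove 0.3712 M of M.
Step 3:
                  L         E         M         A
  I        0.002357     0.179     2.871   0.01754
  C       -1.3313e-04 1.3313e-04 6.6564e-05 6.6564e-05
  E        0.002224    0.1791     2.871   0.01761
  solve Keq expr → x = 6.6564e-05; check Q = 328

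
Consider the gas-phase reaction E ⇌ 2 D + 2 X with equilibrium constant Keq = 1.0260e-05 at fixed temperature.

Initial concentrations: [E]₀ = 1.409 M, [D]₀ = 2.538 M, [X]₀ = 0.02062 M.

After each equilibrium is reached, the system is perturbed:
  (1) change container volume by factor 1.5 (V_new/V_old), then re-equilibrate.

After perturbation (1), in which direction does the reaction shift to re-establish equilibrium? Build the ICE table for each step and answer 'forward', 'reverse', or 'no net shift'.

Q₀ = 0.001944 vs Keq = 1.0260e-05 ⇒ Q>K, reverse
Step 1:
                    E           D           X
  I             1.409       2.538     0.02062
  C          0.009553    -0.01911    -0.01911
  E             1.419       2.519    0.001515
  solve Keq expr → x = -0.009553; check Q = 1.0260e-05
Then change container volume by factor 1.5 (V_new/V_old).
Step 2:
                    E           D           X
  I            0.9457       1.679     0.00101
  C       -4.2195e-04  8.4390e-04  8.4390e-04
  E            0.9453        1.68    0.001854
  solve Keq expr → x = 4.2195e-04; check Q = 1.0260e-05

Direction: forward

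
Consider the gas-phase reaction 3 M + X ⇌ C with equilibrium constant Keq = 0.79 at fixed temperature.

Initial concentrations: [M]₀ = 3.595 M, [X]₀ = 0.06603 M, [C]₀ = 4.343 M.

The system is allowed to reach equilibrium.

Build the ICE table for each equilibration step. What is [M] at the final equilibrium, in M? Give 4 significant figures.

Q₀ = 1.416 vs Keq = 0.79 ⇒ Q>K, reverse
Step 1:
                   M          X          C
  Initial      3.595    0.06603      4.343
  Change      0.1205    0.04016   -0.04016
  Equil        3.715     0.1062      4.303
  solve Keq expr → x = -0.04016; check Q = 0.79

[M]_eq = 3.715 M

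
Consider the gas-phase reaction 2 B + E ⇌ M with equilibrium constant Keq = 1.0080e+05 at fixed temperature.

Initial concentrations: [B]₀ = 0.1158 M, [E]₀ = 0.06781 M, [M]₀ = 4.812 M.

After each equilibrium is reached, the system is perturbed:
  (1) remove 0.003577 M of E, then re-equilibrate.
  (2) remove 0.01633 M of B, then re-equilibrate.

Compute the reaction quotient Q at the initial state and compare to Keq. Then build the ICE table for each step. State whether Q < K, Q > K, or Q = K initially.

Q₀ = 5292 vs Keq = 1.0080e+05 ⇒ Q<K, forward
Step 1:
                  B         E         M
  Initial    0.1158   0.06781     4.812
  Change   -0.07572  -0.03786   0.03786
  Equil     0.04008   0.02995      4.85
  solve Keq expr → x = 0.03786; check Q = 1.0080e+05
Then remove 0.003577 M of E.
Step 2:
                  B         E         M
  Initial   0.04008   0.02637      4.85
  Change   0.001884 9.4223e-04 -9.4223e-04
  Equil     0.04197   0.02732     4.849
  solve Keq expr → x = -9.4223e-04; check Q = 1.0080e+05
Then remove 0.01633 M of B.
Step 3:
                  B         E         M
  Initial   0.02564   0.02732     4.849
  Change    0.01226  0.006132 -0.006132
  Equil      0.0379   0.03345     4.843
  solve Keq expr → x = -0.006132; check Q = 1.0080e+05

Q₀ = 5292; Q < K (proceeds forward)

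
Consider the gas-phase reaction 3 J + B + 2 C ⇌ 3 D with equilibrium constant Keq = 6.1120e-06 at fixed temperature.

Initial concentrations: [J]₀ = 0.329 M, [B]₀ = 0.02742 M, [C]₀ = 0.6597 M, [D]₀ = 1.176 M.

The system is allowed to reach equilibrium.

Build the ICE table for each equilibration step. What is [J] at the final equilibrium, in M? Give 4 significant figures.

[J]_eq = 1.48 M

Q₀ = 3827 vs Keq = 6.1120e-06 ⇒ Q>K, reverse
Step 1:
                  J         B         C         D
  I           0.329   0.02742    0.6597     1.176
  C           1.151    0.3835     0.767    -1.151
  E            1.48    0.4109     1.427   0.02549
  solve Keq expr → x = -0.3835; check Q = 6.1120e-06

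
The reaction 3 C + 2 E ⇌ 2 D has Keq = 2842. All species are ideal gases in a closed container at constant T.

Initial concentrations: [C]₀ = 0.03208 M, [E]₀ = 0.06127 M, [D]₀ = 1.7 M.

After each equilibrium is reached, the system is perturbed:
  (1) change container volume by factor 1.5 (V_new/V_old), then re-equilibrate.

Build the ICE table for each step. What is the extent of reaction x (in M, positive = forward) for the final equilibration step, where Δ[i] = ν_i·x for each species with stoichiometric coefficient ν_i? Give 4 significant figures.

Q₀ = 2.3318e+07 vs Keq = 2842 ⇒ Q>K, reverse
Step 1:
                  C         E         D
  Initial   0.03208   0.06127       1.7
  Change     0.2308    0.1539   -0.1539
  Equil      0.2629    0.2152     1.546
  solve Keq expr → x = -0.07694; check Q = 2842
Then change container volume by factor 1.5 (V_new/V_old).
Step 2:
                  C         E         D
  Initial    0.1753    0.1434     1.031
  Change    0.04909   0.03273  -0.03273
  Equil      0.2244    0.1762     0.998
  solve Keq expr → x = -0.01636; check Q = 2842

x = -0.01636 M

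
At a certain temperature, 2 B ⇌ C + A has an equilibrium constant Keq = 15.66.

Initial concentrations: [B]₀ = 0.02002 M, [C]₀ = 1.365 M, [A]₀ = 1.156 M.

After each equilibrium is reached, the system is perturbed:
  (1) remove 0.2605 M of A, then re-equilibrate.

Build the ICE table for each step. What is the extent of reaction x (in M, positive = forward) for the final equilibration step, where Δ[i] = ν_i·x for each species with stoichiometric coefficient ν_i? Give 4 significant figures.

Q₀ = 3937 vs Keq = 15.66 ⇒ Q>K, reverse
Step 1:
                  B         C         A
  init      0.02002     1.365     1.156
  Δ          0.2639    -0.132    -0.132
  eq          0.284     1.233     1.024
  solve Keq expr → x = -0.132; check Q = 15.66
Then remove 0.2605 M of A.
Step 2:
                  B         C         A
  init        0.284     1.233    0.7635
  Δ        -0.03431   0.01715   0.01715
  eq         0.2496      1.25    0.7807
  solve Keq expr → x = 0.01715; check Q = 15.66

x = 0.01715 M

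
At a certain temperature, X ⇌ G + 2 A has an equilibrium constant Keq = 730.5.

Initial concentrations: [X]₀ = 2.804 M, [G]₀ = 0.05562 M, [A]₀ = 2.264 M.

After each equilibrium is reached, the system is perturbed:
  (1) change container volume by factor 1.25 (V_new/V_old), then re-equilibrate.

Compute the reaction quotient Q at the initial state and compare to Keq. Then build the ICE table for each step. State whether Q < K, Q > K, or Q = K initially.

Q₀ = 0.1017; Q < K (proceeds forward)

Q₀ = 0.1017 vs Keq = 730.5 ⇒ Q<K, forward
Step 1:
                   X          G          A
  init         2.804    0.05562      2.264
  Δ           -2.601      2.601      5.202
  eq          0.2028      2.657      7.466
  solve Keq expr → x = 2.601; check Q = 730.5
Then change container volume by factor 1.25 (V_new/V_old).
Step 2:
                   X          G          A
  init        0.1622      2.125      5.973
  Δ         -0.05211    0.05211     0.1042
  eq          0.1101      2.178      6.077
  solve Keq expr → x = 0.05211; check Q = 730.5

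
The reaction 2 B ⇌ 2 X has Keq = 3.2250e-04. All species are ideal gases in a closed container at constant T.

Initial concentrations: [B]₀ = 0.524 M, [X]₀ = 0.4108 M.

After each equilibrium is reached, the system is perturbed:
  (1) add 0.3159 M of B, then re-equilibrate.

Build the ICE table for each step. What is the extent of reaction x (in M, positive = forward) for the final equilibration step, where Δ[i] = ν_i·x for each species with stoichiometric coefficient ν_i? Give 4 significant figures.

x = 0.002786 M

Q₀ = 0.6146 vs Keq = 3.2250e-04 ⇒ Q>K, reverse
Step 1:
                  B         X
  init        0.524    0.4108
  Δ          0.3943   -0.3943
  eq         0.9183   0.01649
  solve Keq expr → x = -0.1972; check Q = 3.2250e-04
Then add 0.3159 M of B.
Step 2:
                  B         X
  init        1.234   0.01649
  Δ       -0.005573  0.005573
  eq          1.229   0.02206
  solve Keq expr → x = 0.002786; check Q = 3.2250e-04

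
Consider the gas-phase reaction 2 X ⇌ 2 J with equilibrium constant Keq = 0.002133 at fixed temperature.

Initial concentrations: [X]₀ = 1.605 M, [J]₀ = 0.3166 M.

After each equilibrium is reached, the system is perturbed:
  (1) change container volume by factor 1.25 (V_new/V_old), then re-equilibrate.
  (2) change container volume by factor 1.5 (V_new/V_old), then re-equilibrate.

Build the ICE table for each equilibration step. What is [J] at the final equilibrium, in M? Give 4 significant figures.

Q₀ = 0.03891 vs Keq = 0.002133 ⇒ Q>K, reverse
Step 1:
                  X         J
  I           1.605    0.3166
  C          0.2318   -0.2318
  E           1.837   0.08483
  solve Keq expr → x = -0.1159; check Q = 0.002133
Then change container volume by factor 1.25 (V_new/V_old).
Step 2:
                  X         J
  I           1.469   0.06786
  C               0         0
  E           1.469   0.06786
  solve Keq expr → x = 0; check Q = 0.002133
Then change container volume by factor 1.5 (V_new/V_old).
Step 3:
                  X         J
  I          0.9796   0.04524
  C               0         0
  E          0.9796   0.04524
  solve Keq expr → x = 0; check Q = 0.002133

[J]_eq = 0.04524 M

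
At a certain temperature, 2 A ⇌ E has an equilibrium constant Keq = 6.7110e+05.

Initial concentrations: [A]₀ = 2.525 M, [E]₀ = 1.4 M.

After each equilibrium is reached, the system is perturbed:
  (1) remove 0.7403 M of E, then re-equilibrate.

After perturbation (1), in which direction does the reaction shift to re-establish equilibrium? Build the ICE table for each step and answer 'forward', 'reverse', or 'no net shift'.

Direction: forward

Q₀ = 0.2196 vs Keq = 6.7110e+05 ⇒ Q<K, forward
Step 1:
                  A         E
  Initial     2.525       1.4
  Change     -2.523     1.262
  Equil    0.001991     2.662
  solve Keq expr → x = 1.262; check Q = 6.7110e+05
Then remove 0.7403 M of E.
Step 2:
                  A         E
  Initial  0.001991     1.921
  Change  -2.9941e-04 1.4971e-04
  Equil    0.001692     1.921
  solve Keq expr → x = 1.4971e-04; check Q = 6.7110e+05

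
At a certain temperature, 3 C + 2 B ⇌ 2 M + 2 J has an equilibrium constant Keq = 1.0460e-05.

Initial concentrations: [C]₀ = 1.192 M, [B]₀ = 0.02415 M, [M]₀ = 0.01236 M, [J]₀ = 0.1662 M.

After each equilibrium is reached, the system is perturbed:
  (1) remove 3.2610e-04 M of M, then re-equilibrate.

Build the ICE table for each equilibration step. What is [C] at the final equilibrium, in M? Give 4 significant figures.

[C]_eq = 1.209 M

Q₀ = 0.004272 vs Keq = 1.0460e-05 ⇒ Q>K, reverse
Step 1:
                  C         B         M         J
  I           1.192   0.02415   0.01236    0.1662
  C         0.01706   0.01137  -0.01137  -0.01137
  E           1.209   0.03552 9.8652e-04    0.1548
  solve Keq expr → x = -0.005687; check Q = 1.0460e-05
Then remove 3.2610e-04 M of M.
Step 2:
                  C         B         M         J
  I           1.209   0.03552 6.6042e-04    0.1548
  C       -4.7220e-04 -3.1480e-04 3.1480e-04 3.1480e-04
  E           1.209   0.03521 9.7523e-04    0.1551
  solve Keq expr → x = 1.5740e-04; check Q = 1.0460e-05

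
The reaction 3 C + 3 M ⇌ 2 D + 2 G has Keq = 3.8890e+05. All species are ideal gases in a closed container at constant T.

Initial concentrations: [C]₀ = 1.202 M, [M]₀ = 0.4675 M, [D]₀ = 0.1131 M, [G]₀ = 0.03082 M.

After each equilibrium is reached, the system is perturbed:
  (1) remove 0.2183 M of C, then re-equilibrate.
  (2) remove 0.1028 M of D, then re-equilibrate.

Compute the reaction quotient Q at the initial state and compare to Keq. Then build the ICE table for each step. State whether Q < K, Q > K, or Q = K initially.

Q₀ = 6.8475e-05; Q < K (proceeds forward)

Q₀ = 6.8475e-05 vs Keq = 3.8890e+05 ⇒ Q<K, forward
Step 1:
                   C          M          D          G
  I            1.202     0.4675     0.1131    0.03082
  C          -0.4624    -0.4624     0.3083     0.3083
  E           0.7396   0.005063     0.4214     0.3391
  solve Keq expr → x = 0.1541; check Q = 3.8890e+05
Then remove 0.2183 M of C.
Step 2:
                   C          M          D          G
  I           0.5213   0.005063     0.4214     0.3391
  C         0.002057   0.002057  -0.001372  -0.001372
  E           0.5233   0.007121       0.42     0.3377
  solve Keq expr → x = -6.8580e-04; check Q = 3.8890e+05
Then remove 0.1028 M of D.
Step 3:
                   C          M          D          G
  I           0.5233   0.007121     0.3172     0.3377
  C        -0.001183  -0.001183 7.8859e-04 7.8859e-04
  E           0.5221   0.005938      0.318     0.3385
  solve Keq expr → x = 3.9429e-04; check Q = 3.8890e+05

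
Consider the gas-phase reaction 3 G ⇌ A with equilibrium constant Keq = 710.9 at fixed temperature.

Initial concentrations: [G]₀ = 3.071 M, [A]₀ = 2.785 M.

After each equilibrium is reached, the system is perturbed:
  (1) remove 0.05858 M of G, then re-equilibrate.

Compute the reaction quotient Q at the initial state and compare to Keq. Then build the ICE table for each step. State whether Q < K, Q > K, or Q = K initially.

Q₀ = 0.09616 vs Keq = 710.9 ⇒ Q<K, forward
Step 1:
                   G          A
  I            3.071      2.785
  C           -2.897     0.9656
  E           0.1741      3.751
  solve Keq expr → x = 0.9656; check Q = 710.9
Then remove 0.05858 M of G.
Step 2:
                   G          A
  I           0.1155      3.751
  C          0.05828   -0.01943
  E           0.1738      3.731
  solve Keq expr → x = -0.01943; check Q = 710.9

Q₀ = 0.09616; Q < K (proceeds forward)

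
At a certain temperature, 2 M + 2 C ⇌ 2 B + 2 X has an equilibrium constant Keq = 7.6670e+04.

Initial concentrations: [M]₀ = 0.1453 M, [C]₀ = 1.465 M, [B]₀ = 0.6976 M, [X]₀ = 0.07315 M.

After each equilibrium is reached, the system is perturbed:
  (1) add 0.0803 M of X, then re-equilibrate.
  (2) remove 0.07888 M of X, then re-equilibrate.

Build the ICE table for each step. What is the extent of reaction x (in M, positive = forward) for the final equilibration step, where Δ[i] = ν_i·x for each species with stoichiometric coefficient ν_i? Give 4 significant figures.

Q₀ = 0.05747 vs Keq = 7.6670e+04 ⇒ Q<K, forward
Step 1:
                    M           C           B           X
  Initial      0.1453       1.465      0.6976     0.07315
  Change      -0.1448     -0.1448      0.1448      0.1448
  Equil    5.0225e-04        1.32      0.8424      0.2179
  solve Keq expr → x = 0.0724; check Q = 7.6670e+04
Then add 0.0803 M of X.
Step 2:
                    M           C           B           X
  Initial  5.0225e-04        1.32      0.8424      0.2982
  Change   1.8437e-04  1.8437e-04 -1.8437e-04 -1.8437e-04
  Equil    6.8662e-04        1.32      0.8422      0.2981
  solve Keq expr → x = -9.2187e-05; check Q = 7.6670e+04
Then remove 0.07888 M of X.
Step 3:
                    M           C           B           X
  Initial  6.8662e-04        1.32      0.8422      0.2192
  Change  -1.8111e-04 -1.8111e-04  1.8111e-04  1.8111e-04
  Equil    5.0551e-04        1.32      0.8424      0.2194
  solve Keq expr → x = 9.0557e-05; check Q = 7.6670e+04

x = 9.0557e-05 M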